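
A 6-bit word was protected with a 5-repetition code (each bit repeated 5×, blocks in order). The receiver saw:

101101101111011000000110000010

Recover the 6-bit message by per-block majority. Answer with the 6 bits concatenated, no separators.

Block 1 (10110): 3 ones → 1
Block 2 (11011): 4 ones → 1
Block 3 (11011): 4 ones → 1
Block 4 (00000): 0 ones → 0
Block 5 (01100): 2 ones → 0
Block 6 (00010): 1 one → 0

111000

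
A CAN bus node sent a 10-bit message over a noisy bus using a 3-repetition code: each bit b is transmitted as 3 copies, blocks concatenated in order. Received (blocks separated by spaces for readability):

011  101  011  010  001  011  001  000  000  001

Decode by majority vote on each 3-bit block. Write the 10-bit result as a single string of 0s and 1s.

Block 1 (011): 2 ones → 1
Block 2 (101): 2 ones → 1
Block 3 (011): 2 ones → 1
Block 4 (010): 1 one → 0
Block 5 (001): 1 one → 0
Block 6 (011): 2 ones → 1
Block 7 (001): 1 one → 0
Block 8 (000): 0 ones → 0
Block 9 (000): 0 ones → 0
Block 10 (001): 1 one → 0

1110010000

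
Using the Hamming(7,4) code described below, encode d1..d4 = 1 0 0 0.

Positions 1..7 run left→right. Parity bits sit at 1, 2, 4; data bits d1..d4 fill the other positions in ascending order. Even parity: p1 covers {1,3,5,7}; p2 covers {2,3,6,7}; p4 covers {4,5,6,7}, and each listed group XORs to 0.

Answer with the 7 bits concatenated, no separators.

Place data at non-parity positions: p1 p2 1 p4 0 0 0
p1 (pos 1,3,5,7): XOR of data positions = 1⊕0⊕0 = 1
p2 (pos 2,3,6,7): XOR of data positions = 1⊕0⊕0 = 1
p4 (pos 4,5,6,7): XOR of data positions = 0⊕0⊕0 = 0
Codeword: 1110000

1110000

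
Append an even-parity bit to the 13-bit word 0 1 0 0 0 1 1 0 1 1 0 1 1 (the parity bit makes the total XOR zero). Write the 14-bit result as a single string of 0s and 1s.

XOR of the 13 data bits: 0⊕1⊕0⊕0⊕0⊕1⊕1⊕0⊕1⊕1⊕0⊕1⊕1 = 1
Parity bit = 1 (so all 14 bits XOR to 0).

01000110110111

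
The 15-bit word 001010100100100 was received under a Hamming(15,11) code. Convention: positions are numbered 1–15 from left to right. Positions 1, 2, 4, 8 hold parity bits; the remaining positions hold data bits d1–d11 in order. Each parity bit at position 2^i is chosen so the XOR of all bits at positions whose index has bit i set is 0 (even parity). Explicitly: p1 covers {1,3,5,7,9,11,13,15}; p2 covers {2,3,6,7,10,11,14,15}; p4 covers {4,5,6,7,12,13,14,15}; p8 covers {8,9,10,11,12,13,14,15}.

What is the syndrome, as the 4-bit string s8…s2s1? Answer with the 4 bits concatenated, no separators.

s1 (pos 1,3,5,7,9,11,13,15): 0⊕1⊕1⊕1⊕0⊕0⊕1⊕0 = 0
s2 (pos 2,3,6,7,10,11,14,15): 0⊕1⊕0⊕1⊕1⊕0⊕0⊕0 = 1
s4 (pos 4,5,6,7,12,13,14,15): 0⊕1⊕0⊕1⊕0⊕1⊕0⊕0 = 1
s8 (pos 8,9,10,11,12,13,14,15): 0⊕0⊕1⊕0⊕0⊕1⊕0⊕0 = 0
Syndrome s8…s1 = 0110 → error at position 6.

0110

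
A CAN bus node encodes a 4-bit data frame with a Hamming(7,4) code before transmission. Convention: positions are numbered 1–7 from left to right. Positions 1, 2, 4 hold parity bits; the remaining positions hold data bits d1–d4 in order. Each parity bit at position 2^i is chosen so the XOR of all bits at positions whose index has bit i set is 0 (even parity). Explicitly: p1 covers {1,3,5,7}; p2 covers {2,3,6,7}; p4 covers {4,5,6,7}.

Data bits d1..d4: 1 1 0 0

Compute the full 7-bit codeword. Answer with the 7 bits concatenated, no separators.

0111100

Place data at non-parity positions: p1 p2 1 p4 1 0 0
p1 (pos 1,3,5,7): XOR of data positions = 1⊕1⊕0 = 0
p2 (pos 2,3,6,7): XOR of data positions = 1⊕0⊕0 = 1
p4 (pos 4,5,6,7): XOR of data positions = 1⊕0⊕0 = 1
Codeword: 0111100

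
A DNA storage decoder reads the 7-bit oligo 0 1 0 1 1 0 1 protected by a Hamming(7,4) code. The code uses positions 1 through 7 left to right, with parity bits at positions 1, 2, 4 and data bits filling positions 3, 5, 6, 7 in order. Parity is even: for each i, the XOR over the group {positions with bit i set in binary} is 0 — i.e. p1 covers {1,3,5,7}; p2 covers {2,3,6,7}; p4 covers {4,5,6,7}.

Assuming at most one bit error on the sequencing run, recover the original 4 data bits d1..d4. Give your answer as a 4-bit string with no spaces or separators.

0101

s1 (pos 1,3,5,7): 0⊕0⊕1⊕1 = 0
s2 (pos 2,3,6,7): 1⊕0⊕0⊕1 = 0
s4 (pos 4,5,6,7): 1⊕1⊕0⊕1 = 1
Syndrome s4…s1 = 100 → error at position 4.
Flip position 4: 0101101 → 0100101
Read data bits from positions 3,5,6,7: 0101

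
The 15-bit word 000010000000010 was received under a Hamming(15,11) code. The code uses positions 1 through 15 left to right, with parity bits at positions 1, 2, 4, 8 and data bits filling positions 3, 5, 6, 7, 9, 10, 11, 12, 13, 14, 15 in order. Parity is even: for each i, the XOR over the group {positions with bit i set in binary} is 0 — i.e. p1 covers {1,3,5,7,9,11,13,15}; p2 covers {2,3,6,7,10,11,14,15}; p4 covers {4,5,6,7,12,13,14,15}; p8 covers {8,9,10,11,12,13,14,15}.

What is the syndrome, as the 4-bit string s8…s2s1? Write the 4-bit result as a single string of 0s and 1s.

1011

s1 (pos 1,3,5,7,9,11,13,15): 0⊕0⊕1⊕0⊕0⊕0⊕0⊕0 = 1
s2 (pos 2,3,6,7,10,11,14,15): 0⊕0⊕0⊕0⊕0⊕0⊕1⊕0 = 1
s4 (pos 4,5,6,7,12,13,14,15): 0⊕1⊕0⊕0⊕0⊕0⊕1⊕0 = 0
s8 (pos 8,9,10,11,12,13,14,15): 0⊕0⊕0⊕0⊕0⊕0⊕1⊕0 = 1
Syndrome s8…s1 = 1011 → error at position 11.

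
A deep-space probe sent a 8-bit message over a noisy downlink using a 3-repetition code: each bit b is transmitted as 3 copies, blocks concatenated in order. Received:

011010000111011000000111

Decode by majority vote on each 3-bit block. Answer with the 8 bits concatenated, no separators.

10011001

Block 1 (011): 2 ones → 1
Block 2 (010): 1 one → 0
Block 3 (000): 0 ones → 0
Block 4 (111): 3 ones → 1
Block 5 (011): 2 ones → 1
Block 6 (000): 0 ones → 0
Block 7 (000): 0 ones → 0
Block 8 (111): 3 ones → 1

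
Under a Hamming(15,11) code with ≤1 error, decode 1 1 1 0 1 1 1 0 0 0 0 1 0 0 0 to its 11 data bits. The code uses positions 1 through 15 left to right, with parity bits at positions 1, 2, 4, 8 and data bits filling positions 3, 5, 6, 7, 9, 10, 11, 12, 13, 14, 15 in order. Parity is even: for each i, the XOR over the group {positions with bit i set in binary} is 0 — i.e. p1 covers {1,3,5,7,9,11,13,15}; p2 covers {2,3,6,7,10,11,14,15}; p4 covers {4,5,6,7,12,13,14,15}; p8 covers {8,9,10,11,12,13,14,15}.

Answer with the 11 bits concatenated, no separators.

s1 (pos 1,3,5,7,9,11,13,15): 1⊕1⊕1⊕1⊕0⊕0⊕0⊕0 = 0
s2 (pos 2,3,6,7,10,11,14,15): 1⊕1⊕1⊕1⊕0⊕0⊕0⊕0 = 0
s4 (pos 4,5,6,7,12,13,14,15): 0⊕1⊕1⊕1⊕1⊕0⊕0⊕0 = 0
s8 (pos 8,9,10,11,12,13,14,15): 0⊕0⊕0⊕0⊕1⊕0⊕0⊕0 = 1
Syndrome s8…s1 = 1000 → error at position 8.
Flip position 8: 111011100001000 → 111011110001000
Read data bits from positions 3,5,6,7,9,10,11,12,13,14,15: 11110001000

11110001000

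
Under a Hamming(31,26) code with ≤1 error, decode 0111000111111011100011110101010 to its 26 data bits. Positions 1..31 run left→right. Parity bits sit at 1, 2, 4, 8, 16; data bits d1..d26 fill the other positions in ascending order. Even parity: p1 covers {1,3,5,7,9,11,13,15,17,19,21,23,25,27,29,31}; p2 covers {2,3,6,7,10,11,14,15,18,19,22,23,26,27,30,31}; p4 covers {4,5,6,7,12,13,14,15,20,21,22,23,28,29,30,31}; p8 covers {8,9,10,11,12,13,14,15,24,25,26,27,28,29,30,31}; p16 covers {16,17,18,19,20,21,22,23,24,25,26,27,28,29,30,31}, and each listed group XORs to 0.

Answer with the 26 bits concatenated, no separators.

10001111101100011110101000

s1 (pos 1,3,5,7,9,11,13,15,17,19,21,23,25,27,29,31): 0⊕1⊕0⊕0⊕1⊕1⊕1⊕1⊕1⊕0⊕1⊕1⊕0⊕0⊕0⊕0 = 0
s2 (pos 2,3,6,7,10,11,14,15,18,19,22,23,26,27,30,31): 1⊕1⊕0⊕0⊕1⊕1⊕0⊕1⊕0⊕0⊕1⊕1⊕1⊕0⊕1⊕0 = 1
s4 (pos 4,5,6,7,12,13,14,15,20,21,22,23,28,29,30,31): 1⊕0⊕0⊕0⊕1⊕1⊕0⊕1⊕0⊕1⊕1⊕1⊕1⊕0⊕1⊕0 = 1
s8 (pos 8,9,10,11,12,13,14,15,24,25,26,27,28,29,30,31): 1⊕1⊕1⊕1⊕1⊕1⊕0⊕1⊕1⊕0⊕1⊕0⊕1⊕0⊕1⊕0 = 1
s16 (pos 16,17,18,19,20,21,22,23,24,25,26,27,28,29,30,31): 1⊕1⊕0⊕0⊕0⊕1⊕1⊕1⊕1⊕0⊕1⊕0⊕1⊕0⊕1⊕0 = 1
Syndrome s16…s1 = 11110 → error at position 30.
Flip position 30: 0111000111111011100011110101010 → 0111000111111011100011110101000
Read data bits from positions 3,5,6,7,9,10,11,12,13,14,15,17,18,19,20,21,22,23,24,25,26,27,28,29,30,31: 10001111101100011110101000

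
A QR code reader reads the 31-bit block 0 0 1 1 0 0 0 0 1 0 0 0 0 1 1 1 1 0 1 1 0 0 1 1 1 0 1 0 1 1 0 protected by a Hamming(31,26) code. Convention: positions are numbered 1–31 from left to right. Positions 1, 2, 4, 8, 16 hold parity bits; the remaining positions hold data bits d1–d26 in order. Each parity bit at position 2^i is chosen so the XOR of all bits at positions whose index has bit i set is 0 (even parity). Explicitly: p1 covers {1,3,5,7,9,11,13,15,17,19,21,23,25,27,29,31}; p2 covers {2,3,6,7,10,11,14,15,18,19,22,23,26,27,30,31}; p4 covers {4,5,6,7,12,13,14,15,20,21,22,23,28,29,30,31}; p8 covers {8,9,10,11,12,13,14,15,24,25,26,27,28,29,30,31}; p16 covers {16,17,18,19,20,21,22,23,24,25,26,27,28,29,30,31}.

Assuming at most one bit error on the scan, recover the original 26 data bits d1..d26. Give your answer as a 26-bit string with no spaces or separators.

10011000011101100111010110

s1 (pos 1,3,5,7,9,11,13,15,17,19,21,23,25,27,29,31): 0⊕1⊕0⊕0⊕1⊕0⊕0⊕1⊕1⊕1⊕0⊕1⊕1⊕1⊕1⊕0 = 1
s2 (pos 2,3,6,7,10,11,14,15,18,19,22,23,26,27,30,31): 0⊕1⊕0⊕0⊕0⊕0⊕1⊕1⊕0⊕1⊕0⊕1⊕0⊕1⊕1⊕0 = 1
s4 (pos 4,5,6,7,12,13,14,15,20,21,22,23,28,29,30,31): 1⊕0⊕0⊕0⊕0⊕0⊕1⊕1⊕1⊕0⊕0⊕1⊕0⊕1⊕1⊕0 = 1
s8 (pos 8,9,10,11,12,13,14,15,24,25,26,27,28,29,30,31): 0⊕1⊕0⊕0⊕0⊕0⊕1⊕1⊕1⊕1⊕0⊕1⊕0⊕1⊕1⊕0 = 0
s16 (pos 16,17,18,19,20,21,22,23,24,25,26,27,28,29,30,31): 1⊕1⊕0⊕1⊕1⊕0⊕0⊕1⊕1⊕1⊕0⊕1⊕0⊕1⊕1⊕0 = 0
Syndrome s16…s1 = 00111 → error at position 7.
Flip position 7: 0011000010000111101100111010110 → 0011001010000111101100111010110
Read data bits from positions 3,5,6,7,9,10,11,12,13,14,15,17,18,19,20,21,22,23,24,25,26,27,28,29,30,31: 10011000011101100111010110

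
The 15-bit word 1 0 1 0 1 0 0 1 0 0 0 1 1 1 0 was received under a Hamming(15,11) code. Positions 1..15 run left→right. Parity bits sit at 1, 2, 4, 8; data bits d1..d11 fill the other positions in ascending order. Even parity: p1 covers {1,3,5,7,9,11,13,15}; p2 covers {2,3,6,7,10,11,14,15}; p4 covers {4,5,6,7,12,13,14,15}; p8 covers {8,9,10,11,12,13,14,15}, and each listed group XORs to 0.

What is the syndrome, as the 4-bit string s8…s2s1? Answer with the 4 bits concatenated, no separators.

s1 (pos 1,3,5,7,9,11,13,15): 1⊕1⊕1⊕0⊕0⊕0⊕1⊕0 = 0
s2 (pos 2,3,6,7,10,11,14,15): 0⊕1⊕0⊕0⊕0⊕0⊕1⊕0 = 0
s4 (pos 4,5,6,7,12,13,14,15): 0⊕1⊕0⊕0⊕1⊕1⊕1⊕0 = 0
s8 (pos 8,9,10,11,12,13,14,15): 1⊕0⊕0⊕0⊕1⊕1⊕1⊕0 = 0
Syndrome s8…s1 = 0000 → no error.

0000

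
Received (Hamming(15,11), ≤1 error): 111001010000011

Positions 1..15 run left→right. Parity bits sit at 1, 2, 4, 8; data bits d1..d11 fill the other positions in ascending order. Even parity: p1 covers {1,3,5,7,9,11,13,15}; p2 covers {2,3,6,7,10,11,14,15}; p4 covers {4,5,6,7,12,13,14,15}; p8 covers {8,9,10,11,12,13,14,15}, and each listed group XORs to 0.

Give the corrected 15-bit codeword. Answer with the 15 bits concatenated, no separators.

111001010000010

s1 (pos 1,3,5,7,9,11,13,15): 1⊕1⊕0⊕0⊕0⊕0⊕0⊕1 = 1
s2 (pos 2,3,6,7,10,11,14,15): 1⊕1⊕1⊕0⊕0⊕0⊕1⊕1 = 1
s4 (pos 4,5,6,7,12,13,14,15): 0⊕0⊕1⊕0⊕0⊕0⊕1⊕1 = 1
s8 (pos 8,9,10,11,12,13,14,15): 1⊕0⊕0⊕0⊕0⊕0⊕1⊕1 = 1
Syndrome s8…s1 = 1111 → error at position 15.
Flip position 15: 111001010000011 → 111001010000010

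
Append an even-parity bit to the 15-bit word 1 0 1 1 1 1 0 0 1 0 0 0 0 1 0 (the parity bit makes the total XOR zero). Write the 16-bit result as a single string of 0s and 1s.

1011110010000101

XOR of the 15 data bits: 1⊕0⊕1⊕1⊕1⊕1⊕0⊕0⊕1⊕0⊕0⊕0⊕0⊕1⊕0 = 1
Parity bit = 1 (so all 16 bits XOR to 0).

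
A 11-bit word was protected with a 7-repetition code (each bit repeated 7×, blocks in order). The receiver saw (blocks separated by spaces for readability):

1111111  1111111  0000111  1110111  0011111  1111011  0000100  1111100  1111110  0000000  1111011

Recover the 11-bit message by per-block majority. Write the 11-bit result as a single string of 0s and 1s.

11011101101

Block 1 (1111111): 7 ones → 1
Block 2 (1111111): 7 ones → 1
Block 3 (0000111): 3 ones → 0
Block 4 (1110111): 6 ones → 1
Block 5 (0011111): 5 ones → 1
Block 6 (1111011): 6 ones → 1
Block 7 (0000100): 1 one → 0
Block 8 (1111100): 5 ones → 1
Block 9 (1111110): 6 ones → 1
Block 10 (0000000): 0 ones → 0
Block 11 (1111011): 6 ones → 1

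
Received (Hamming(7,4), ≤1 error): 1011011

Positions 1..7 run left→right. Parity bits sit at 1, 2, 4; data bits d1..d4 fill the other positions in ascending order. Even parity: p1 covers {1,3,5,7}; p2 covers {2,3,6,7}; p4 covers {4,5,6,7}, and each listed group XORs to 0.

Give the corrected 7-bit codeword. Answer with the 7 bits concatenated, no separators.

1011010

s1 (pos 1,3,5,7): 1⊕1⊕0⊕1 = 1
s2 (pos 2,3,6,7): 0⊕1⊕1⊕1 = 1
s4 (pos 4,5,6,7): 1⊕0⊕1⊕1 = 1
Syndrome s4…s1 = 111 → error at position 7.
Flip position 7: 1011011 → 1011010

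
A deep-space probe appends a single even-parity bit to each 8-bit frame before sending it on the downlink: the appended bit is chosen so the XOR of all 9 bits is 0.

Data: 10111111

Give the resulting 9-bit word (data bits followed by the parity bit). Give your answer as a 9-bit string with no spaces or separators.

101111111

XOR of the 8 data bits: 1⊕0⊕1⊕1⊕1⊕1⊕1⊕1 = 1
Parity bit = 1 (so all 9 bits XOR to 0).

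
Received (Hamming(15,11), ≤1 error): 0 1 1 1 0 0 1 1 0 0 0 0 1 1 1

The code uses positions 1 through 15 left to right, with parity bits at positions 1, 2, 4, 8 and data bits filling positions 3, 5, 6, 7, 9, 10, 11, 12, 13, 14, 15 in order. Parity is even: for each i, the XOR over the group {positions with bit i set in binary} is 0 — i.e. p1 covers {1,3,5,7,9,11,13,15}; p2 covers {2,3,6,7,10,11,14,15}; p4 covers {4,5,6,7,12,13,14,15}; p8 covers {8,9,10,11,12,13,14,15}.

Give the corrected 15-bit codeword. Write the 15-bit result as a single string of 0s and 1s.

011101110000111

s1 (pos 1,3,5,7,9,11,13,15): 0⊕1⊕0⊕1⊕0⊕0⊕1⊕1 = 0
s2 (pos 2,3,6,7,10,11,14,15): 1⊕1⊕0⊕1⊕0⊕0⊕1⊕1 = 1
s4 (pos 4,5,6,7,12,13,14,15): 1⊕0⊕0⊕1⊕0⊕1⊕1⊕1 = 1
s8 (pos 8,9,10,11,12,13,14,15): 1⊕0⊕0⊕0⊕0⊕1⊕1⊕1 = 0
Syndrome s8…s1 = 0110 → error at position 6.
Flip position 6: 011100110000111 → 011101110000111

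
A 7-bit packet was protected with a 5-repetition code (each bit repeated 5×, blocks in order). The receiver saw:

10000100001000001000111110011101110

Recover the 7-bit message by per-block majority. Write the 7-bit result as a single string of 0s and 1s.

0000111

Block 1 (10000): 1 one → 0
Block 2 (10000): 1 one → 0
Block 3 (10000): 1 one → 0
Block 4 (01000): 1 one → 0
Block 5 (11111): 5 ones → 1
Block 6 (00111): 3 ones → 1
Block 7 (01110): 3 ones → 1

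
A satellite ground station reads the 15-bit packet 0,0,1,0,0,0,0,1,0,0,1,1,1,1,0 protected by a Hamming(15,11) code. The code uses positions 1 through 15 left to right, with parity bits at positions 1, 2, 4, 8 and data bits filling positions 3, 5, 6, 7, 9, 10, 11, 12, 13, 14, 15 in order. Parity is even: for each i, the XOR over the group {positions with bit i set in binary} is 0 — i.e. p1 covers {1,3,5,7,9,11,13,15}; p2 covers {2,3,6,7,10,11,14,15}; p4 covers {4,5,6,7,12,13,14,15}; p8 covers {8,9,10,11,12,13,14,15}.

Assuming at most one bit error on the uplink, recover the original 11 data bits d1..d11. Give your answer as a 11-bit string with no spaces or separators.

10000011111

s1 (pos 1,3,5,7,9,11,13,15): 0⊕1⊕0⊕0⊕0⊕1⊕1⊕0 = 1
s2 (pos 2,3,6,7,10,11,14,15): 0⊕1⊕0⊕0⊕0⊕1⊕1⊕0 = 1
s4 (pos 4,5,6,7,12,13,14,15): 0⊕0⊕0⊕0⊕1⊕1⊕1⊕0 = 1
s8 (pos 8,9,10,11,12,13,14,15): 1⊕0⊕0⊕1⊕1⊕1⊕1⊕0 = 1
Syndrome s8…s1 = 1111 → error at position 15.
Flip position 15: 001000010011110 → 001000010011111
Read data bits from positions 3,5,6,7,9,10,11,12,13,14,15: 10000011111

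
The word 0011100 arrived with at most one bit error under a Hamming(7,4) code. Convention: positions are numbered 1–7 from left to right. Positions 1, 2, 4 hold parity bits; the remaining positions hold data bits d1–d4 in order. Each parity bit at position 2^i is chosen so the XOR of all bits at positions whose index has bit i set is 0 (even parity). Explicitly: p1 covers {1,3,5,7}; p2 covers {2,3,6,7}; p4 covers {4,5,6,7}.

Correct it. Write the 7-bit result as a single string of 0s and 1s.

0111100

s1 (pos 1,3,5,7): 0⊕1⊕1⊕0 = 0
s2 (pos 2,3,6,7): 0⊕1⊕0⊕0 = 1
s4 (pos 4,5,6,7): 1⊕1⊕0⊕0 = 0
Syndrome s4…s1 = 010 → error at position 2.
Flip position 2: 0011100 → 0111100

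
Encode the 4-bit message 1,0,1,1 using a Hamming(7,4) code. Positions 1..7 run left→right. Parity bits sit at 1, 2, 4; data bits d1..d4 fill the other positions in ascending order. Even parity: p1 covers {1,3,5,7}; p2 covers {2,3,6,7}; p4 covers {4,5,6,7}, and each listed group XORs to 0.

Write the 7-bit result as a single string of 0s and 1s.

Place data at non-parity positions: p1 p2 1 p4 0 1 1
p1 (pos 1,3,5,7): XOR of data positions = 1⊕0⊕1 = 0
p2 (pos 2,3,6,7): XOR of data positions = 1⊕1⊕1 = 1
p4 (pos 4,5,6,7): XOR of data positions = 0⊕1⊕1 = 0
Codeword: 0110011

0110011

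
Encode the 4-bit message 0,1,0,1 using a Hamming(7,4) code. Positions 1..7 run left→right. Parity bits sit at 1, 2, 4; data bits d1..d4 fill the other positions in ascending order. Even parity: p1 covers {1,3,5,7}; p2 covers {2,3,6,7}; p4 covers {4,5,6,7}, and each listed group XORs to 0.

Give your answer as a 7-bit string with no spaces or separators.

Place data at non-parity positions: p1 p2 0 p4 1 0 1
p1 (pos 1,3,5,7): XOR of data positions = 0⊕1⊕1 = 0
p2 (pos 2,3,6,7): XOR of data positions = 0⊕0⊕1 = 1
p4 (pos 4,5,6,7): XOR of data positions = 1⊕0⊕1 = 0
Codeword: 0100101

0100101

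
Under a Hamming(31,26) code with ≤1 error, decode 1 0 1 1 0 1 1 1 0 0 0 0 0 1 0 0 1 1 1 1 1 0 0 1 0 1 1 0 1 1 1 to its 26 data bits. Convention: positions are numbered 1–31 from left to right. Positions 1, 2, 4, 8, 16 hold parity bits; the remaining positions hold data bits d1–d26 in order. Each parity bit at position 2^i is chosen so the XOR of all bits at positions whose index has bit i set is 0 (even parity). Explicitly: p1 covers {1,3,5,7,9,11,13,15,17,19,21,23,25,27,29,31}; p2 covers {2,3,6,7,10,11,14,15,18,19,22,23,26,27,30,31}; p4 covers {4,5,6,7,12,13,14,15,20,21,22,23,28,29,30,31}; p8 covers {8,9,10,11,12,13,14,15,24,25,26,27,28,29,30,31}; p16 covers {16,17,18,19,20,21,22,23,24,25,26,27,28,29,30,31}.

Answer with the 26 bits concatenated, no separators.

10110000010111100010110111

s1 (pos 1,3,5,7,9,11,13,15,17,19,21,23,25,27,29,31): 1⊕1⊕0⊕1⊕0⊕0⊕0⊕0⊕1⊕1⊕1⊕0⊕0⊕1⊕1⊕1 = 1
s2 (pos 2,3,6,7,10,11,14,15,18,19,22,23,26,27,30,31): 0⊕1⊕1⊕1⊕0⊕0⊕1⊕0⊕1⊕1⊕0⊕0⊕1⊕1⊕1⊕1 = 0
s4 (pos 4,5,6,7,12,13,14,15,20,21,22,23,28,29,30,31): 1⊕0⊕1⊕1⊕0⊕0⊕1⊕0⊕1⊕1⊕0⊕0⊕0⊕1⊕1⊕1 = 1
s8 (pos 8,9,10,11,12,13,14,15,24,25,26,27,28,29,30,31): 1⊕0⊕0⊕0⊕0⊕0⊕1⊕0⊕1⊕0⊕1⊕1⊕0⊕1⊕1⊕1 = 0
s16 (pos 16,17,18,19,20,21,22,23,24,25,26,27,28,29,30,31): 0⊕1⊕1⊕1⊕1⊕1⊕0⊕0⊕1⊕0⊕1⊕1⊕0⊕1⊕1⊕1 = 1
Syndrome s16…s1 = 10101 → error at position 21.
Flip position 21: 1011011100000100111110010110111 → 1011011100000100111100010110111
Read data bits from positions 3,5,6,7,9,10,11,12,13,14,15,17,18,19,20,21,22,23,24,25,26,27,28,29,30,31: 10110000010111100010110111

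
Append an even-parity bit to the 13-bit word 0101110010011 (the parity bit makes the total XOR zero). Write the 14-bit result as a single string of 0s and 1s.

XOR of the 13 data bits: 0⊕1⊕0⊕1⊕1⊕1⊕0⊕0⊕1⊕0⊕0⊕1⊕1 = 1
Parity bit = 1 (so all 14 bits XOR to 0).

01011100100111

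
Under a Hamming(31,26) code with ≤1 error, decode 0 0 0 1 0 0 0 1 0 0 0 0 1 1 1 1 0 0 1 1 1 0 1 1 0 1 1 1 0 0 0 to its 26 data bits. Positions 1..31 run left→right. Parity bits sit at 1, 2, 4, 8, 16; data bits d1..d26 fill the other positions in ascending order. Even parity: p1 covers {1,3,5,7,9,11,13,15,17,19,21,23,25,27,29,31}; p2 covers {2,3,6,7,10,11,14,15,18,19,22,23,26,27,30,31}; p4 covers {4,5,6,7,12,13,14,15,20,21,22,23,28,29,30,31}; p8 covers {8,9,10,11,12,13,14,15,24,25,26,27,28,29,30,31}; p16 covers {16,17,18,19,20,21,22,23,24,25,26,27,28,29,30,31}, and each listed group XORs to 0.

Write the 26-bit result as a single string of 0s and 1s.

00000000111001110110111000

s1 (pos 1,3,5,7,9,11,13,15,17,19,21,23,25,27,29,31): 0⊕0⊕0⊕0⊕0⊕0⊕1⊕1⊕0⊕1⊕1⊕1⊕0⊕1⊕0⊕0 = 0
s2 (pos 2,3,6,7,10,11,14,15,18,19,22,23,26,27,30,31): 0⊕0⊕0⊕0⊕0⊕0⊕1⊕1⊕0⊕1⊕0⊕1⊕1⊕1⊕0⊕0 = 0
s4 (pos 4,5,6,7,12,13,14,15,20,21,22,23,28,29,30,31): 1⊕0⊕0⊕0⊕0⊕1⊕1⊕1⊕1⊕1⊕0⊕1⊕1⊕0⊕0⊕0 = 0
s8 (pos 8,9,10,11,12,13,14,15,24,25,26,27,28,29,30,31): 1⊕0⊕0⊕0⊕0⊕1⊕1⊕1⊕1⊕0⊕1⊕1⊕1⊕0⊕0⊕0 = 0
s16 (pos 16,17,18,19,20,21,22,23,24,25,26,27,28,29,30,31): 1⊕0⊕0⊕1⊕1⊕1⊕0⊕1⊕1⊕0⊕1⊕1⊕1⊕0⊕0⊕0 = 1
Syndrome s16…s1 = 10000 → error at position 16.
Flip position 16: 0001000100001111001110110111000 → 0001000100001110001110110111000
Read data bits from positions 3,5,6,7,9,10,11,12,13,14,15,17,18,19,20,21,22,23,24,25,26,27,28,29,30,31: 00000000111001110110111000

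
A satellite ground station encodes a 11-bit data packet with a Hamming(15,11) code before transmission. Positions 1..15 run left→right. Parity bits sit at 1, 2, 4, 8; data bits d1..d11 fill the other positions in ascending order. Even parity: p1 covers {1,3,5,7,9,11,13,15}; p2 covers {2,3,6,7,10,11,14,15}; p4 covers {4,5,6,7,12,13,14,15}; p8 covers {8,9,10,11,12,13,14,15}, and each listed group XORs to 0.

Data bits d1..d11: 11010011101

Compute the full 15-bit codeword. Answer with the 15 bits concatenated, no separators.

001110100011101

Place data at non-parity positions: p1 p2 1 p4 1 0 1 p8 0 0 1 1 1 0 1
p1 (pos 1,3,5,7,9,11,13,15): XOR of data positions = 1⊕1⊕1⊕0⊕1⊕1⊕1 = 0
p2 (pos 2,3,6,7,10,11,14,15): XOR of data positions = 1⊕0⊕1⊕0⊕1⊕0⊕1 = 0
p4 (pos 4,5,6,7,12,13,14,15): XOR of data positions = 1⊕0⊕1⊕1⊕1⊕0⊕1 = 1
p8 (pos 8,9,10,11,12,13,14,15): XOR of data positions = 0⊕0⊕1⊕1⊕1⊕0⊕1 = 0
Codeword: 001110100011101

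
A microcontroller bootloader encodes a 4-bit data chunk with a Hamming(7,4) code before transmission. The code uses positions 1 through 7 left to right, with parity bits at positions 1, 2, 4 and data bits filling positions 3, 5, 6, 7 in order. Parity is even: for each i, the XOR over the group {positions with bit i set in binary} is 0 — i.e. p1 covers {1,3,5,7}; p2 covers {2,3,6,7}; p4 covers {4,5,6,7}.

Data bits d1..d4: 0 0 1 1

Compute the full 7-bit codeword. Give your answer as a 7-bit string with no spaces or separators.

Place data at non-parity positions: p1 p2 0 p4 0 1 1
p1 (pos 1,3,5,7): XOR of data positions = 0⊕0⊕1 = 1
p2 (pos 2,3,6,7): XOR of data positions = 0⊕1⊕1 = 0
p4 (pos 4,5,6,7): XOR of data positions = 0⊕1⊕1 = 0
Codeword: 1000011

1000011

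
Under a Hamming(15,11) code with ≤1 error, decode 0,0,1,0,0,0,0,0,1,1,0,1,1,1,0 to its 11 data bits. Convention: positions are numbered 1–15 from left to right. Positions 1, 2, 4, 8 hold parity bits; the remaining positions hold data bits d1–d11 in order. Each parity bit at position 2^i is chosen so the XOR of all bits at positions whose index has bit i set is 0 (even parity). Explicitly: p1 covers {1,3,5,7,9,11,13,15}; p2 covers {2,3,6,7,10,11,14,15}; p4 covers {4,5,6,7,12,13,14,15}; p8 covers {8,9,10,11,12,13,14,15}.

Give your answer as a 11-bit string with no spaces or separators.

10001101111

s1 (pos 1,3,5,7,9,11,13,15): 0⊕1⊕0⊕0⊕1⊕0⊕1⊕0 = 1
s2 (pos 2,3,6,7,10,11,14,15): 0⊕1⊕0⊕0⊕1⊕0⊕1⊕0 = 1
s4 (pos 4,5,6,7,12,13,14,15): 0⊕0⊕0⊕0⊕1⊕1⊕1⊕0 = 1
s8 (pos 8,9,10,11,12,13,14,15): 0⊕1⊕1⊕0⊕1⊕1⊕1⊕0 = 1
Syndrome s8…s1 = 1111 → error at position 15.
Flip position 15: 001000001101110 → 001000001101111
Read data bits from positions 3,5,6,7,9,10,11,12,13,14,15: 10001101111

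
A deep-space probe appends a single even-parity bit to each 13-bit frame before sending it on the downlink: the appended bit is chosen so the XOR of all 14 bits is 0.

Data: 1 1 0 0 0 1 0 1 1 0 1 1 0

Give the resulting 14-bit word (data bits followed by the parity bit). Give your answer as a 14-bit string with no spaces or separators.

11000101101101

XOR of the 13 data bits: 1⊕1⊕0⊕0⊕0⊕1⊕0⊕1⊕1⊕0⊕1⊕1⊕0 = 1
Parity bit = 1 (so all 14 bits XOR to 0).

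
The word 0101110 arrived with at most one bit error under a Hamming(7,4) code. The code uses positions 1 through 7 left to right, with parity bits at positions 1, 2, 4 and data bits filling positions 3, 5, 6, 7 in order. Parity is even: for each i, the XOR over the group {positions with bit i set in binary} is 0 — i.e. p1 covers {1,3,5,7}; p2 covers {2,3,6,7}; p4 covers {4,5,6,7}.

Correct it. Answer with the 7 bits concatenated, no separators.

0101010

s1 (pos 1,3,5,7): 0⊕0⊕1⊕0 = 1
s2 (pos 2,3,6,7): 1⊕0⊕1⊕0 = 0
s4 (pos 4,5,6,7): 1⊕1⊕1⊕0 = 1
Syndrome s4…s1 = 101 → error at position 5.
Flip position 5: 0101110 → 0101010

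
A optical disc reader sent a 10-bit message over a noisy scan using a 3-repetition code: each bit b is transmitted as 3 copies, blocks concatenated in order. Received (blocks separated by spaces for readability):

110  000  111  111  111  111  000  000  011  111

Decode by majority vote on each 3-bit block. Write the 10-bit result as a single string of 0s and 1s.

Block 1 (110): 2 ones → 1
Block 2 (000): 0 ones → 0
Block 3 (111): 3 ones → 1
Block 4 (111): 3 ones → 1
Block 5 (111): 3 ones → 1
Block 6 (111): 3 ones → 1
Block 7 (000): 0 ones → 0
Block 8 (000): 0 ones → 0
Block 9 (011): 2 ones → 1
Block 10 (111): 3 ones → 1

1011110011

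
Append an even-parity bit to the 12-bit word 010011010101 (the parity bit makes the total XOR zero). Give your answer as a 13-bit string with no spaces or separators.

XOR of the 12 data bits: 0⊕1⊕0⊕0⊕1⊕1⊕0⊕1⊕0⊕1⊕0⊕1 = 0
Parity bit = 0 (so all 13 bits XOR to 0).

0100110101010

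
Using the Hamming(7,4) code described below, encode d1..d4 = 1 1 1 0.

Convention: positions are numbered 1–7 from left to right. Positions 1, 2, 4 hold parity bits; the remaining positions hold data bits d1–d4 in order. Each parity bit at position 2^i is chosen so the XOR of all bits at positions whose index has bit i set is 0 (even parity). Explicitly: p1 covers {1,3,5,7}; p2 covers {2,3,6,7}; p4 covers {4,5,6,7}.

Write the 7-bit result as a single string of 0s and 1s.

Place data at non-parity positions: p1 p2 1 p4 1 1 0
p1 (pos 1,3,5,7): XOR of data positions = 1⊕1⊕0 = 0
p2 (pos 2,3,6,7): XOR of data positions = 1⊕1⊕0 = 0
p4 (pos 4,5,6,7): XOR of data positions = 1⊕1⊕0 = 0
Codeword: 0010110

0010110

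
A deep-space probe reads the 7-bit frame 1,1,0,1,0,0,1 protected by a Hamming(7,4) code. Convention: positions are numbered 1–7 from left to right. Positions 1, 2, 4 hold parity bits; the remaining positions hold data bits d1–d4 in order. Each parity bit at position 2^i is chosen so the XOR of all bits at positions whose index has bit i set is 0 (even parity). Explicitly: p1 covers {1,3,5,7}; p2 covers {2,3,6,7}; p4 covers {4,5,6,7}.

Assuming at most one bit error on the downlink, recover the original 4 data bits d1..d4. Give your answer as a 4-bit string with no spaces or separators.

0001

s1 (pos 1,3,5,7): 1⊕0⊕0⊕1 = 0
s2 (pos 2,3,6,7): 1⊕0⊕0⊕1 = 0
s4 (pos 4,5,6,7): 1⊕0⊕0⊕1 = 0
Syndrome s4…s1 = 000 → no error.
Read data bits from positions 3,5,6,7: 0001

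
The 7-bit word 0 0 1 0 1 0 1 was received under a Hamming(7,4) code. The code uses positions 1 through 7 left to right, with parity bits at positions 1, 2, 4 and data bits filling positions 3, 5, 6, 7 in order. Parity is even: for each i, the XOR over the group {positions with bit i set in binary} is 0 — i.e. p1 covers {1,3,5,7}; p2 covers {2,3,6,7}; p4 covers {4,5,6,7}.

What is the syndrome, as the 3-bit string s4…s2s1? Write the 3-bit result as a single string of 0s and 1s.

s1 (pos 1,3,5,7): 0⊕1⊕1⊕1 = 1
s2 (pos 2,3,6,7): 0⊕1⊕0⊕1 = 0
s4 (pos 4,5,6,7): 0⊕1⊕0⊕1 = 0
Syndrome s4…s1 = 001 → error at position 1.

001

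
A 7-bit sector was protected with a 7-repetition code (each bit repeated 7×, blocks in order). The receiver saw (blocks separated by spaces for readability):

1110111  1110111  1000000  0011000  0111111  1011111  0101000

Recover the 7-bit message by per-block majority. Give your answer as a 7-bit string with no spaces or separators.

Block 1 (1110111): 6 ones → 1
Block 2 (1110111): 6 ones → 1
Block 3 (1000000): 1 one → 0
Block 4 (0011000): 2 ones → 0
Block 5 (0111111): 6 ones → 1
Block 6 (1011111): 6 ones → 1
Block 7 (0101000): 2 ones → 0

1100110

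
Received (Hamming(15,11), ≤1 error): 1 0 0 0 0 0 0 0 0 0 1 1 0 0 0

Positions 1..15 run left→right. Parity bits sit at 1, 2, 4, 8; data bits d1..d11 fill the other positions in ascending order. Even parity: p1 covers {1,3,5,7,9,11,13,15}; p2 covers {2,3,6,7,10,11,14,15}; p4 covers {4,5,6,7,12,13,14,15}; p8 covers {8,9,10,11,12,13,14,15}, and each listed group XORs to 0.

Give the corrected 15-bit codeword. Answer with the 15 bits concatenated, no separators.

100001000011000

s1 (pos 1,3,5,7,9,11,13,15): 1⊕0⊕0⊕0⊕0⊕1⊕0⊕0 = 0
s2 (pos 2,3,6,7,10,11,14,15): 0⊕0⊕0⊕0⊕0⊕1⊕0⊕0 = 1
s4 (pos 4,5,6,7,12,13,14,15): 0⊕0⊕0⊕0⊕1⊕0⊕0⊕0 = 1
s8 (pos 8,9,10,11,12,13,14,15): 0⊕0⊕0⊕1⊕1⊕0⊕0⊕0 = 0
Syndrome s8…s1 = 0110 → error at position 6.
Flip position 6: 100000000011000 → 100001000011000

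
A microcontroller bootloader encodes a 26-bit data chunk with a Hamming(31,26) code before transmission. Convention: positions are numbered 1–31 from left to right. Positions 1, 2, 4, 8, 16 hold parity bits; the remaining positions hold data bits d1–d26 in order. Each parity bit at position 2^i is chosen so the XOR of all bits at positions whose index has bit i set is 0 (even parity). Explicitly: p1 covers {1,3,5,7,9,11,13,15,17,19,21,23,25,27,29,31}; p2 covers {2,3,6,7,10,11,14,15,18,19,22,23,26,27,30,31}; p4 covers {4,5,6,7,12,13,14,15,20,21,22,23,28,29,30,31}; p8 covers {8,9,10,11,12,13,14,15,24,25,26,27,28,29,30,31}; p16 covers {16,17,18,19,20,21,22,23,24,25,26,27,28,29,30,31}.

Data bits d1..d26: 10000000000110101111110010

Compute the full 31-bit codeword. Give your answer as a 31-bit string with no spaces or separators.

Place data at non-parity positions: p1 p2 1 p4 0 0 0 p8 0 0 0 0 0 0 0 p16 1 1 0 1 0 1 1 1 1 1 1 0 0 1 0
p1 (pos 1,3,5,7,9,11,13,15,17,19,21,23,25,27,29,31): XOR of data positions = 1⊕0⊕0⊕0⊕0⊕0⊕0⊕1⊕0⊕0⊕1⊕1⊕1⊕0⊕0 = 1
p2 (pos 2,3,6,7,10,11,14,15,18,19,22,23,26,27,30,31): XOR of data positions = 1⊕0⊕0⊕0⊕0⊕0⊕0⊕1⊕0⊕1⊕1⊕1⊕1⊕1⊕0 = 1
p4 (pos 4,5,6,7,12,13,14,15,20,21,22,23,28,29,30,31): XOR of data positions = 0⊕0⊕0⊕0⊕0⊕0⊕0⊕1⊕0⊕1⊕1⊕0⊕0⊕1⊕0 = 0
p8 (pos 8,9,10,11,12,13,14,15,24,25,26,27,28,29,30,31): XOR of data positions = 0⊕0⊕0⊕0⊕0⊕0⊕0⊕1⊕1⊕1⊕1⊕0⊕0⊕1⊕0 = 1
p16 (pos 16,17,18,19,20,21,22,23,24,25,26,27,28,29,30,31): XOR of data positions = 1⊕1⊕0⊕1⊕0⊕1⊕1⊕1⊕1⊕1⊕1⊕0⊕0⊕1⊕0 = 0
Codeword: 1110000100000000110101111110010

1110000100000000110101111110010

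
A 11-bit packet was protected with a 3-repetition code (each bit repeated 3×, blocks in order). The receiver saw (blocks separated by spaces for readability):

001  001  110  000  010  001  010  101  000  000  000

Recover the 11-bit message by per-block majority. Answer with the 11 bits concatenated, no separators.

00100001000

Block 1 (001): 1 one → 0
Block 2 (001): 1 one → 0
Block 3 (110): 2 ones → 1
Block 4 (000): 0 ones → 0
Block 5 (010): 1 one → 0
Block 6 (001): 1 one → 0
Block 7 (010): 1 one → 0
Block 8 (101): 2 ones → 1
Block 9 (000): 0 ones → 0
Block 10 (000): 0 ones → 0
Block 11 (000): 0 ones → 0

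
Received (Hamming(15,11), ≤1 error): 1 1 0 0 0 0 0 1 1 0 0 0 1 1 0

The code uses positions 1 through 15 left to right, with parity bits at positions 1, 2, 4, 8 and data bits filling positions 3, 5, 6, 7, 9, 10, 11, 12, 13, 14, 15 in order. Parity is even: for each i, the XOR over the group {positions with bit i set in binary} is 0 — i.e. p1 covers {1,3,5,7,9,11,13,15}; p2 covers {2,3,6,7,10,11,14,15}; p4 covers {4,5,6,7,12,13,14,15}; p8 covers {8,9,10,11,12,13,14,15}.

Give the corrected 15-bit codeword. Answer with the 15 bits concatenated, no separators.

010000011000110

s1 (pos 1,3,5,7,9,11,13,15): 1⊕0⊕0⊕0⊕1⊕0⊕1⊕0 = 1
s2 (pos 2,3,6,7,10,11,14,15): 1⊕0⊕0⊕0⊕0⊕0⊕1⊕0 = 0
s4 (pos 4,5,6,7,12,13,14,15): 0⊕0⊕0⊕0⊕0⊕1⊕1⊕0 = 0
s8 (pos 8,9,10,11,12,13,14,15): 1⊕1⊕0⊕0⊕0⊕1⊕1⊕0 = 0
Syndrome s8…s1 = 0001 → error at position 1.
Flip position 1: 110000011000110 → 010000011000110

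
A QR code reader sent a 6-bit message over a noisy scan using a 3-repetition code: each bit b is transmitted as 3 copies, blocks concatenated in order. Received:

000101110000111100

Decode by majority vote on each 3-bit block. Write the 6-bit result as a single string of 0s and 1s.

Block 1 (000): 0 ones → 0
Block 2 (101): 2 ones → 1
Block 3 (110): 2 ones → 1
Block 4 (000): 0 ones → 0
Block 5 (111): 3 ones → 1
Block 6 (100): 1 one → 0

011010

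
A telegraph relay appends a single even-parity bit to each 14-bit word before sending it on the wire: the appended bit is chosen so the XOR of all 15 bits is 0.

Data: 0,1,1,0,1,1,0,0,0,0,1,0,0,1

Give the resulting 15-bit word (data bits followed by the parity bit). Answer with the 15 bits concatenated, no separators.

XOR of the 14 data bits: 0⊕1⊕1⊕0⊕1⊕1⊕0⊕0⊕0⊕0⊕1⊕0⊕0⊕1 = 0
Parity bit = 0 (so all 15 bits XOR to 0).

011011000010010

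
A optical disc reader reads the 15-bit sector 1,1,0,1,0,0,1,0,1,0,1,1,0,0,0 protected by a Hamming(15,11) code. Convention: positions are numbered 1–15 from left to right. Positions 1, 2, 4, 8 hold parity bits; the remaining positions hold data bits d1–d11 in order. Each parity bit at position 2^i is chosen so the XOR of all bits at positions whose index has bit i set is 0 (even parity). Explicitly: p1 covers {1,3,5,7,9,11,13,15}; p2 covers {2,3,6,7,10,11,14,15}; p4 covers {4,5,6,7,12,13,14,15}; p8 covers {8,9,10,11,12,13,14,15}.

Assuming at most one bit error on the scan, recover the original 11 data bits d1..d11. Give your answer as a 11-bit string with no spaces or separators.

s1 (pos 1,3,5,7,9,11,13,15): 1⊕0⊕0⊕1⊕1⊕1⊕0⊕0 = 0
s2 (pos 2,3,6,7,10,11,14,15): 1⊕0⊕0⊕1⊕0⊕1⊕0⊕0 = 1
s4 (pos 4,5,6,7,12,13,14,15): 1⊕0⊕0⊕1⊕1⊕0⊕0⊕0 = 1
s8 (pos 8,9,10,11,12,13,14,15): 0⊕1⊕0⊕1⊕1⊕0⊕0⊕0 = 1
Syndrome s8…s1 = 1110 → error at position 14.
Flip position 14: 110100101011000 → 110100101011010
Read data bits from positions 3,5,6,7,9,10,11,12,13,14,15: 00011011010

00011011010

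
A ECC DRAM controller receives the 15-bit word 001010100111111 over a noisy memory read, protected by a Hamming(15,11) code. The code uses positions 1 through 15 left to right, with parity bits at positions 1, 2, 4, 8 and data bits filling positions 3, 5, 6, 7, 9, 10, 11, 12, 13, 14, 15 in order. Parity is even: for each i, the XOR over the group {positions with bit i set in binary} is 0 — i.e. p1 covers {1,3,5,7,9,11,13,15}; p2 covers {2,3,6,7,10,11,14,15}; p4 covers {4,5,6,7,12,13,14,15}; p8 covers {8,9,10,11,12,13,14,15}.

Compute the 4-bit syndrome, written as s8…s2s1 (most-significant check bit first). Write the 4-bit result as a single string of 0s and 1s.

0000

s1 (pos 1,3,5,7,9,11,13,15): 0⊕1⊕1⊕1⊕0⊕1⊕1⊕1 = 0
s2 (pos 2,3,6,7,10,11,14,15): 0⊕1⊕0⊕1⊕1⊕1⊕1⊕1 = 0
s4 (pos 4,5,6,7,12,13,14,15): 0⊕1⊕0⊕1⊕1⊕1⊕1⊕1 = 0
s8 (pos 8,9,10,11,12,13,14,15): 0⊕0⊕1⊕1⊕1⊕1⊕1⊕1 = 0
Syndrome s8…s1 = 0000 → no error.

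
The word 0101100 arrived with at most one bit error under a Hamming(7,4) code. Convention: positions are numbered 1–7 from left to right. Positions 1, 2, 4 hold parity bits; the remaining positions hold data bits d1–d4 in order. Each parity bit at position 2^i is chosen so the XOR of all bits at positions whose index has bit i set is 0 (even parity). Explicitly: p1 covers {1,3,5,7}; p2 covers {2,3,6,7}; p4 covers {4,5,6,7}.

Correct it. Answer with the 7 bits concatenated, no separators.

s1 (pos 1,3,5,7): 0⊕0⊕1⊕0 = 1
s2 (pos 2,3,6,7): 1⊕0⊕0⊕0 = 1
s4 (pos 4,5,6,7): 1⊕1⊕0⊕0 = 0
Syndrome s4…s1 = 011 → error at position 3.
Flip position 3: 0101100 → 0111100

0111100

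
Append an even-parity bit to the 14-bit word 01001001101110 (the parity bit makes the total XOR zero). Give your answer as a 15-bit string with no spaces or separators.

XOR of the 14 data bits: 0⊕1⊕0⊕0⊕1⊕0⊕0⊕1⊕1⊕0⊕1⊕1⊕1⊕0 = 1
Parity bit = 1 (so all 15 bits XOR to 0).

010010011011101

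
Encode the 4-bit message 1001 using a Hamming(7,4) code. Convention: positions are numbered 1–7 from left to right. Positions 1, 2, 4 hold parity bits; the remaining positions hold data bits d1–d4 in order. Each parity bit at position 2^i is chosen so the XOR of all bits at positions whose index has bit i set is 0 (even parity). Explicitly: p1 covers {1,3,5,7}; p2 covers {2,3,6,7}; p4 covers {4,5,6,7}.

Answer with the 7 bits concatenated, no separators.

0011001

Place data at non-parity positions: p1 p2 1 p4 0 0 1
p1 (pos 1,3,5,7): XOR of data positions = 1⊕0⊕1 = 0
p2 (pos 2,3,6,7): XOR of data positions = 1⊕0⊕1 = 0
p4 (pos 4,5,6,7): XOR of data positions = 0⊕0⊕1 = 1
Codeword: 0011001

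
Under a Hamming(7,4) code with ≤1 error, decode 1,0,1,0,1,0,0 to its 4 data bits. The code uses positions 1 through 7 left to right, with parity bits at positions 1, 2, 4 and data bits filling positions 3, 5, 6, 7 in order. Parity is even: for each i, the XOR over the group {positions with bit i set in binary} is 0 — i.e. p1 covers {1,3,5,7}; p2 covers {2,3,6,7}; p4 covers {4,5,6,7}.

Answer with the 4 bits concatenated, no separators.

s1 (pos 1,3,5,7): 1⊕1⊕1⊕0 = 1
s2 (pos 2,3,6,7): 0⊕1⊕0⊕0 = 1
s4 (pos 4,5,6,7): 0⊕1⊕0⊕0 = 1
Syndrome s4…s1 = 111 → error at position 7.
Flip position 7: 1010100 → 1010101
Read data bits from positions 3,5,6,7: 1101

1101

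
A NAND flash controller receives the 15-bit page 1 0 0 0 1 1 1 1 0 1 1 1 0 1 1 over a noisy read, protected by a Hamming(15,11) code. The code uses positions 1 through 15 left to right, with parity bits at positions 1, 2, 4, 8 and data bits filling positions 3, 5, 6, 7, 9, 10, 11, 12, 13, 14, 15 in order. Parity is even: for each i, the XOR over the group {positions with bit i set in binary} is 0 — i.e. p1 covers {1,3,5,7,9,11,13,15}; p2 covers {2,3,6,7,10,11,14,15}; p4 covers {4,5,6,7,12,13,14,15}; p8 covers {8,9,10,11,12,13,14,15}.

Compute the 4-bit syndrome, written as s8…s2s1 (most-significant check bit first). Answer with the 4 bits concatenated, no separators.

s1 (pos 1,3,5,7,9,11,13,15): 1⊕0⊕1⊕1⊕0⊕1⊕0⊕1 = 1
s2 (pos 2,3,6,7,10,11,14,15): 0⊕0⊕1⊕1⊕1⊕1⊕1⊕1 = 0
s4 (pos 4,5,6,7,12,13,14,15): 0⊕1⊕1⊕1⊕1⊕0⊕1⊕1 = 0
s8 (pos 8,9,10,11,12,13,14,15): 1⊕0⊕1⊕1⊕1⊕0⊕1⊕1 = 0
Syndrome s8…s1 = 0001 → error at position 1.

0001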